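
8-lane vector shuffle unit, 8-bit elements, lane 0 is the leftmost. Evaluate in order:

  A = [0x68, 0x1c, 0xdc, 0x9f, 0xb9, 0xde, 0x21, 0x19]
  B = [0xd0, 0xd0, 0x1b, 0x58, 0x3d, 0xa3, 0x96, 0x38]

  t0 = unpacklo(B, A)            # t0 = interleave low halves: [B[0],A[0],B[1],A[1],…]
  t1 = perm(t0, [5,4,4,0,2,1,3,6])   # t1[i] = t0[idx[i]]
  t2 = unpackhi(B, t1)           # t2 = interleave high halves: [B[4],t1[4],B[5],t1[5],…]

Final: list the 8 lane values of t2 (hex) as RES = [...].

RES = [0x3d, 0xd0, 0xa3, 0x68, 0x96, 0x1c, 0x38, 0x58]

  t0: d0 68 d0 1c 1b dc 58 9f
  t1: dc 1b 1b d0 d0 68 1c 58
  t2: 3d d0 a3 68 96 1c 38 58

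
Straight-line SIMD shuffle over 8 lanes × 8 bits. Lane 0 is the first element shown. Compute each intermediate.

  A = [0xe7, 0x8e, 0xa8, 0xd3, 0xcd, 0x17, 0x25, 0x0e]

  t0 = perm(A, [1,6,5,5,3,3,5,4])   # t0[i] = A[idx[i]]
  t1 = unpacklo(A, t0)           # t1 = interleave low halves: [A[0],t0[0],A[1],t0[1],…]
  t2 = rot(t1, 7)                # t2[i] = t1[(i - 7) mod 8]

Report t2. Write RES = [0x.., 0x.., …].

RES = [ 0x8e  0x8e  0x25  0xa8  0x17  0xd3  0x17  0xe7 ]

→ t0 |8e|25|17|17|d3|d3|17|cd|
→ t1 |e7|8e|8e|25|a8|17|d3|17|
→ t2 |8e|8e|25|a8|17|d3|17|e7|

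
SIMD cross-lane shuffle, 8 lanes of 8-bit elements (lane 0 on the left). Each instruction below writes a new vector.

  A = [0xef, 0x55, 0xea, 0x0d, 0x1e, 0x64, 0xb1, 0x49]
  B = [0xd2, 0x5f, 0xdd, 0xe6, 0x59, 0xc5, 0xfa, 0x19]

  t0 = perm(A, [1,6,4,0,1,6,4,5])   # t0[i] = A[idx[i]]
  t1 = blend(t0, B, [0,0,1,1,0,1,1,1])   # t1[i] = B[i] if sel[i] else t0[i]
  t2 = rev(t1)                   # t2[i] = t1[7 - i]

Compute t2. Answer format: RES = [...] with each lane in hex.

RES = [ 0x19  0xfa  0xc5  0x55  0xe6  0xdd  0xb1  0x55 ]

  t0: 55 b1 1e ef 55 b1 1e 64
  t1: 55 b1 dd e6 55 c5 fa 19
  t2: 19 fa c5 55 e6 dd b1 55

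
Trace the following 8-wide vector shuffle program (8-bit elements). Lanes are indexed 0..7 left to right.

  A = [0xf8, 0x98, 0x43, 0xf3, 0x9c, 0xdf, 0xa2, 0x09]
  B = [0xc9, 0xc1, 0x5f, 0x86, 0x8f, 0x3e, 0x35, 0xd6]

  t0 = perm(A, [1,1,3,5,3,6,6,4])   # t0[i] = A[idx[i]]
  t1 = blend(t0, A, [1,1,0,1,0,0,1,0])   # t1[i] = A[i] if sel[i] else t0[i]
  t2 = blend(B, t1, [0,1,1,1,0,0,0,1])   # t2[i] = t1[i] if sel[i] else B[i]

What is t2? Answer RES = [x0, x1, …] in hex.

RES = [ 0xc9  0x98  0xf3  0xf3  0x8f  0x3e  0x35  0x9c ]

  t0: 98 98 f3 df f3 a2 a2 9c
  t1: f8 98 f3 f3 f3 a2 a2 9c
  t2: c9 98 f3 f3 8f 3e 35 9c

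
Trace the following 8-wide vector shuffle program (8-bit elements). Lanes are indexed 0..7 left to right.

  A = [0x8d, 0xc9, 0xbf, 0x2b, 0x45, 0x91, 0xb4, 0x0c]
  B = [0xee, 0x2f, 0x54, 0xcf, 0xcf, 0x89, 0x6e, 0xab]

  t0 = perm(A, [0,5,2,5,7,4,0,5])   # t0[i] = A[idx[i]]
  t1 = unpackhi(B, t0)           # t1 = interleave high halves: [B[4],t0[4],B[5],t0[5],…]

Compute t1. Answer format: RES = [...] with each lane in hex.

RES = [ 0xcf  0x0c  0x89  0x45  0x6e  0x8d  0xab  0x91 ]

  t0: 8d 91 bf 91 0c 45 8d 91
  t1: cf 0c 89 45 6e 8d ab 91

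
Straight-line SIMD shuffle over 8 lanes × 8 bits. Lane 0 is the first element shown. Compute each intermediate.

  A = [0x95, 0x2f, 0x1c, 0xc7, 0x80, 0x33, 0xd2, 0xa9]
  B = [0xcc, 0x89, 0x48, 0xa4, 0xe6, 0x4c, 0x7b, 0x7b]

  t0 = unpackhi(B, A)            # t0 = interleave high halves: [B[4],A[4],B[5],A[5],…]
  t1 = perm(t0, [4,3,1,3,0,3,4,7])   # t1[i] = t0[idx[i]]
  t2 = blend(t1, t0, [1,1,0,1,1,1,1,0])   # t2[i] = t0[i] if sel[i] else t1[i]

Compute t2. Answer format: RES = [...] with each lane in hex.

RES = [ 0xe6  0x80  0x80  0x33  0x7b  0xd2  0x7b  0xa9 ]

t0 = [0xe6, 0x80, 0x4c, 0x33, 0x7b, 0xd2, 0x7b, 0xa9]
t1 = [0x7b, 0x33, 0x80, 0x33, 0xe6, 0x33, 0x7b, 0xa9]
t2 = [0xe6, 0x80, 0x80, 0x33, 0x7b, 0xd2, 0x7b, 0xa9]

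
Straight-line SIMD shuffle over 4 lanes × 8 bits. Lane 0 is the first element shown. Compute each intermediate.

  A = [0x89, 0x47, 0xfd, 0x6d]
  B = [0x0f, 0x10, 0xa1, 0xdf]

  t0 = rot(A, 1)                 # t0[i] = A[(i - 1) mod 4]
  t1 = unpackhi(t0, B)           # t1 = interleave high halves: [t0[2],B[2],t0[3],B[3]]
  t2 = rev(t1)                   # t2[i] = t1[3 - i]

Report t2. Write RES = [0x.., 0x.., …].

t0 = [0x6d, 0x89, 0x47, 0xfd]
t1 = [0x47, 0xa1, 0xfd, 0xdf]
t2 = [0xdf, 0xfd, 0xa1, 0x47]

RES = [ 0xdf  0xfd  0xa1  0x47 ]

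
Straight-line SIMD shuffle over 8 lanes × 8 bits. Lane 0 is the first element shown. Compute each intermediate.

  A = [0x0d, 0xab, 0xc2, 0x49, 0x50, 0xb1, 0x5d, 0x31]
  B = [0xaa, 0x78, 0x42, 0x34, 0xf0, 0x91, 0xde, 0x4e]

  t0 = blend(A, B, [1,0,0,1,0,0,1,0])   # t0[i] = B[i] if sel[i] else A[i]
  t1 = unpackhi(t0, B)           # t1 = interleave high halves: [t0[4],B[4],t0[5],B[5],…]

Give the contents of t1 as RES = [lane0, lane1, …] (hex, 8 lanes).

t0 = [0xaa, 0xab, 0xc2, 0x34, 0x50, 0xb1, 0xde, 0x31]
t1 = [0x50, 0xf0, 0xb1, 0x91, 0xde, 0xde, 0x31, 0x4e]

RES = [ 0x50  0xf0  0xb1  0x91  0xde  0xde  0x31  0x4e ]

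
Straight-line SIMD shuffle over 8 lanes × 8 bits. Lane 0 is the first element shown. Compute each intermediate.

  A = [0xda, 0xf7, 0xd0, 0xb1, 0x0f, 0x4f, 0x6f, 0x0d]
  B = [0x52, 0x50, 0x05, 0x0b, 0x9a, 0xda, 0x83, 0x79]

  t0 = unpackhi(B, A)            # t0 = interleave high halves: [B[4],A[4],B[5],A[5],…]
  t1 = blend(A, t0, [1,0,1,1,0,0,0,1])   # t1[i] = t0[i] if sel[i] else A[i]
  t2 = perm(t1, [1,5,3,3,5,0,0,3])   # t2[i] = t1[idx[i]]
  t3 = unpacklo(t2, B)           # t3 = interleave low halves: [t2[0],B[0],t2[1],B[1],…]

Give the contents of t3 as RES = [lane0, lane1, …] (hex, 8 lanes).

RES = [0xf7, 0x52, 0x4f, 0x50, 0x4f, 0x05, 0x4f, 0x0b]

t0 = [0x9a, 0x0f, 0xda, 0x4f, 0x83, 0x6f, 0x79, 0x0d]
t1 = [0x9a, 0xf7, 0xda, 0x4f, 0x0f, 0x4f, 0x6f, 0x0d]
t2 = [0xf7, 0x4f, 0x4f, 0x4f, 0x4f, 0x9a, 0x9a, 0x4f]
t3 = [0xf7, 0x52, 0x4f, 0x50, 0x4f, 0x05, 0x4f, 0x0b]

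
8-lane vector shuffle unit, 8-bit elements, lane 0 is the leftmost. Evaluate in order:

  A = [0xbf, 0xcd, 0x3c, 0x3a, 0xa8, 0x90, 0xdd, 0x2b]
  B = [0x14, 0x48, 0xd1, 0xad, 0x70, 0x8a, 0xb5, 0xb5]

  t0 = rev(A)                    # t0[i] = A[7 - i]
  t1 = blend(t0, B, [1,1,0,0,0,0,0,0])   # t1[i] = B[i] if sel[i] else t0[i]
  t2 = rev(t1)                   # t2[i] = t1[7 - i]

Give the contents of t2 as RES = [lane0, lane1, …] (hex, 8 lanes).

t0 = [0x2b, 0xdd, 0x90, 0xa8, 0x3a, 0x3c, 0xcd, 0xbf]
t1 = [0x14, 0x48, 0x90, 0xa8, 0x3a, 0x3c, 0xcd, 0xbf]
t2 = [0xbf, 0xcd, 0x3c, 0x3a, 0xa8, 0x90, 0x48, 0x14]

RES = [ 0xbf  0xcd  0x3c  0x3a  0xa8  0x90  0x48  0x14 ]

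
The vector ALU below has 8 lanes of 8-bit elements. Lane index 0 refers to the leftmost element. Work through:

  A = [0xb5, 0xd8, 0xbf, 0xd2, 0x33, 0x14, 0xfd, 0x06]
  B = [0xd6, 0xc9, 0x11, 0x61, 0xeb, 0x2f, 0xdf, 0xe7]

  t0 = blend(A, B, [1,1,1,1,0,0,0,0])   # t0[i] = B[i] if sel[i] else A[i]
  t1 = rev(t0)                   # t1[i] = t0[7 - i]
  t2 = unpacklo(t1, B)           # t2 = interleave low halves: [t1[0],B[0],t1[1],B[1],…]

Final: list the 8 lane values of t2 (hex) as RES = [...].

→ t0 |d6|c9|11|61|33|14|fd|06|
→ t1 |06|fd|14|33|61|11|c9|d6|
→ t2 |06|d6|fd|c9|14|11|33|61|

RES = [ 0x06  0xd6  0xfd  0xc9  0x14  0x11  0x33  0x61 ]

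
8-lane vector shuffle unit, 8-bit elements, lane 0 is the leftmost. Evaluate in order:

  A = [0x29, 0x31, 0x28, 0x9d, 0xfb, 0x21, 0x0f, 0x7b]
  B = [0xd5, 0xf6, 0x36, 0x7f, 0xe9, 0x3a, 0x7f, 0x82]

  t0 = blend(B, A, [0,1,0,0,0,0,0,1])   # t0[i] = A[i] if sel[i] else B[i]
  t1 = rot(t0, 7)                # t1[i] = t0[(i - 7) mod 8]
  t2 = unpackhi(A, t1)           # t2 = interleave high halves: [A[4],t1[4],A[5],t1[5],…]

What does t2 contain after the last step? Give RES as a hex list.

t0 = [0xd5, 0x31, 0x36, 0x7f, 0xe9, 0x3a, 0x7f, 0x7b]
t1 = [0x31, 0x36, 0x7f, 0xe9, 0x3a, 0x7f, 0x7b, 0xd5]
t2 = [0xfb, 0x3a, 0x21, 0x7f, 0x0f, 0x7b, 0x7b, 0xd5]

RES = [0xfb, 0x3a, 0x21, 0x7f, 0x0f, 0x7b, 0x7b, 0xd5]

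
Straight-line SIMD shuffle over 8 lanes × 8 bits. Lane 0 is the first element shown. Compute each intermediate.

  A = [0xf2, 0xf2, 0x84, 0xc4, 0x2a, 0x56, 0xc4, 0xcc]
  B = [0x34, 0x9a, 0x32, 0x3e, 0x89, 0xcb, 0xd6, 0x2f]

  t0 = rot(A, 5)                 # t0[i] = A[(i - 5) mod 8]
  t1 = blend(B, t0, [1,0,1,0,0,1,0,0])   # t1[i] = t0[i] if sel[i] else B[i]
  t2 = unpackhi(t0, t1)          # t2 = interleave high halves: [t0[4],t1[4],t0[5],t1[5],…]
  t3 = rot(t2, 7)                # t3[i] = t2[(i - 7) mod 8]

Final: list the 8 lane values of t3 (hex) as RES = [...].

RES = [ 0x89  0xf2  0xf2  0xf2  0xd6  0x84  0x2f  0xcc ]

  t0: c4 2a 56 c4 cc f2 f2 84
  t1: c4 9a 56 3e 89 f2 d6 2f
  t2: cc 89 f2 f2 f2 d6 84 2f
  t3: 89 f2 f2 f2 d6 84 2f cc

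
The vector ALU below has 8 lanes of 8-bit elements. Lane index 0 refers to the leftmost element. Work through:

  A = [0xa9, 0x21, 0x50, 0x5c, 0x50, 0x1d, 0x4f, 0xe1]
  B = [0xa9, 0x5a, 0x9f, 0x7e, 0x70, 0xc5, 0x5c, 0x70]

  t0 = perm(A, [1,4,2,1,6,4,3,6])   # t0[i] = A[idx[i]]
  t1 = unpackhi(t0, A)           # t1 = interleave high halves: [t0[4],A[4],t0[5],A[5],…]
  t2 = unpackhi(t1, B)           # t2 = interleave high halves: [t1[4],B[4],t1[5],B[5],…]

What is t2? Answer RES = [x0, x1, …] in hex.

t0 = [0x21, 0x50, 0x50, 0x21, 0x4f, 0x50, 0x5c, 0x4f]
t1 = [0x4f, 0x50, 0x50, 0x1d, 0x5c, 0x4f, 0x4f, 0xe1]
t2 = [0x5c, 0x70, 0x4f, 0xc5, 0x4f, 0x5c, 0xe1, 0x70]

RES = [ 0x5c  0x70  0x4f  0xc5  0x4f  0x5c  0xe1  0x70 ]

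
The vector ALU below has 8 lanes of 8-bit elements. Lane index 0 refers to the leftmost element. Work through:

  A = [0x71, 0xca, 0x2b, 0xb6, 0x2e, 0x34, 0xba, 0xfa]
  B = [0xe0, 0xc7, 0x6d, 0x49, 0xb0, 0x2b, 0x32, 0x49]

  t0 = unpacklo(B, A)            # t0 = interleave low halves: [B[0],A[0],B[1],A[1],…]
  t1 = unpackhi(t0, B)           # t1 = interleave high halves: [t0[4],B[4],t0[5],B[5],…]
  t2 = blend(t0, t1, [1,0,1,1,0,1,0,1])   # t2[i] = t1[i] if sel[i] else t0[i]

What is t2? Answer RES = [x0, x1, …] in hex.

t0 = [0xe0, 0x71, 0xc7, 0xca, 0x6d, 0x2b, 0x49, 0xb6]
t1 = [0x6d, 0xb0, 0x2b, 0x2b, 0x49, 0x32, 0xb6, 0x49]
t2 = [0x6d, 0x71, 0x2b, 0x2b, 0x6d, 0x32, 0x49, 0x49]

RES = [0x6d, 0x71, 0x2b, 0x2b, 0x6d, 0x32, 0x49, 0x49]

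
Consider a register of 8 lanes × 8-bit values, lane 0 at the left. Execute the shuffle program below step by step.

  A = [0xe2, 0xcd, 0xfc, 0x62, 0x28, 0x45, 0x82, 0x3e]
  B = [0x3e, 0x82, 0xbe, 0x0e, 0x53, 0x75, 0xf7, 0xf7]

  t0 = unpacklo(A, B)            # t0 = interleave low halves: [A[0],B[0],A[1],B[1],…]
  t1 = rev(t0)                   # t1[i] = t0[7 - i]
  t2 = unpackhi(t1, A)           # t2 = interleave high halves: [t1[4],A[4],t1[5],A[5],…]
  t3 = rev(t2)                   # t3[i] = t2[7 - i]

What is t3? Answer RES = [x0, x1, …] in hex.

RES = [0x3e, 0xe2, 0x82, 0x3e, 0x45, 0xcd, 0x28, 0x82]

  t0: e2 3e cd 82 fc be 62 0e
  t1: 0e 62 be fc 82 cd 3e e2
  t2: 82 28 cd 45 3e 82 e2 3e
  t3: 3e e2 82 3e 45 cd 28 82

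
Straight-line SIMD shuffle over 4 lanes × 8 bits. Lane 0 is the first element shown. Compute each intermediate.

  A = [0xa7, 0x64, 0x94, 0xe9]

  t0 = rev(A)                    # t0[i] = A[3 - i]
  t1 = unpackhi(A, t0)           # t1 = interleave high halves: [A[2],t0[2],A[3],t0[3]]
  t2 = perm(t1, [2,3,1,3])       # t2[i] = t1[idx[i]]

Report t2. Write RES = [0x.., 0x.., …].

t0 = [0xe9, 0x94, 0x64, 0xa7]
t1 = [0x94, 0x64, 0xe9, 0xa7]
t2 = [0xe9, 0xa7, 0x64, 0xa7]

RES = [0xe9, 0xa7, 0x64, 0xa7]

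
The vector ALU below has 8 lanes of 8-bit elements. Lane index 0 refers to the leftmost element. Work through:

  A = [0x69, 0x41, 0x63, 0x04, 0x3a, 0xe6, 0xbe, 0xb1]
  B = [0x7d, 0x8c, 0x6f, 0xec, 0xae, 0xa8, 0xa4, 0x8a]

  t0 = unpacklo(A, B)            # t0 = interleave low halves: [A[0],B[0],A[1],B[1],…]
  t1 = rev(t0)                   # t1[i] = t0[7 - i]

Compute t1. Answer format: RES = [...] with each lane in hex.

→ t0 |69|7d|41|8c|63|6f|04|ec|
→ t1 |ec|04|6f|63|8c|41|7d|69|

RES = [ 0xec  0x04  0x6f  0x63  0x8c  0x41  0x7d  0x69 ]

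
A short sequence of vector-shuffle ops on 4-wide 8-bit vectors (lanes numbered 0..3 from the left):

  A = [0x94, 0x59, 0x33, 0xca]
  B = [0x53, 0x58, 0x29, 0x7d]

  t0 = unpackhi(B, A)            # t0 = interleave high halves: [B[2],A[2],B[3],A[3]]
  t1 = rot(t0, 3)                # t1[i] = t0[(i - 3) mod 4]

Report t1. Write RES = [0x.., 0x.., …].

RES = [ 0x33  0x7d  0xca  0x29 ]

t0 = [0x29, 0x33, 0x7d, 0xca]
t1 = [0x33, 0x7d, 0xca, 0x29]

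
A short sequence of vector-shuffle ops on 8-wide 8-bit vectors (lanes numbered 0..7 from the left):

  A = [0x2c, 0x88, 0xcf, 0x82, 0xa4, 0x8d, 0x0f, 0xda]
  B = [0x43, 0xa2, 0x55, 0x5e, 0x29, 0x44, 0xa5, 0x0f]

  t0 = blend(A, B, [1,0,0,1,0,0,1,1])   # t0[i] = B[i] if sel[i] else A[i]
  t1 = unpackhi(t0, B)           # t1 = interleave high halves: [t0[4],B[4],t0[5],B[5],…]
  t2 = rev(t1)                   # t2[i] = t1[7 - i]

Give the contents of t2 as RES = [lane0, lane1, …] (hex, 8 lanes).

→ t0 |43|88|cf|5e|a4|8d|a5|0f|
→ t1 |a4|29|8d|44|a5|a5|0f|0f|
→ t2 |0f|0f|a5|a5|44|8d|29|a4|

RES = [ 0x0f  0x0f  0xa5  0xa5  0x44  0x8d  0x29  0xa4 ]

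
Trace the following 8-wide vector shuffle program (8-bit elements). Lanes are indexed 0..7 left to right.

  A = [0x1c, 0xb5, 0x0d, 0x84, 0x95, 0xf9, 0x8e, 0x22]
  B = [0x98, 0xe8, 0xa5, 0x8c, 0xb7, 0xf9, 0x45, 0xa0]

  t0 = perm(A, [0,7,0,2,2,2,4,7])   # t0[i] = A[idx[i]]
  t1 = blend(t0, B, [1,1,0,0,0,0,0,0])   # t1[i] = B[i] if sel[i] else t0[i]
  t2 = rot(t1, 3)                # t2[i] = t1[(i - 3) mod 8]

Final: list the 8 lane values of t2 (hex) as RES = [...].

RES = [ 0x0d  0x95  0x22  0x98  0xe8  0x1c  0x0d  0x0d ]

t0 = [0x1c, 0x22, 0x1c, 0x0d, 0x0d, 0x0d, 0x95, 0x22]
t1 = [0x98, 0xe8, 0x1c, 0x0d, 0x0d, 0x0d, 0x95, 0x22]
t2 = [0x0d, 0x95, 0x22, 0x98, 0xe8, 0x1c, 0x0d, 0x0d]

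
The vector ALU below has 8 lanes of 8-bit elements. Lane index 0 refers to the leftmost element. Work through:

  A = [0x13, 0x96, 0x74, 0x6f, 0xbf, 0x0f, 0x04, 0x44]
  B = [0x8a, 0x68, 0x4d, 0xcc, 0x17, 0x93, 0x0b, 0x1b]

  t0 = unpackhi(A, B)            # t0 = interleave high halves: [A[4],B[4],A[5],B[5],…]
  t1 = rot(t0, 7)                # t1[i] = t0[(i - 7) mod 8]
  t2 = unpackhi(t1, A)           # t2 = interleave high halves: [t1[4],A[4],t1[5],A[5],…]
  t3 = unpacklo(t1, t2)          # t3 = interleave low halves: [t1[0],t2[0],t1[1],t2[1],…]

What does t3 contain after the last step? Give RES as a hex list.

t0 = [0xbf, 0x17, 0x0f, 0x93, 0x04, 0x0b, 0x44, 0x1b]
t1 = [0x17, 0x0f, 0x93, 0x04, 0x0b, 0x44, 0x1b, 0xbf]
t2 = [0x0b, 0xbf, 0x44, 0x0f, 0x1b, 0x04, 0xbf, 0x44]
t3 = [0x17, 0x0b, 0x0f, 0xbf, 0x93, 0x44, 0x04, 0x0f]

RES = [ 0x17  0x0b  0x0f  0xbf  0x93  0x44  0x04  0x0f ]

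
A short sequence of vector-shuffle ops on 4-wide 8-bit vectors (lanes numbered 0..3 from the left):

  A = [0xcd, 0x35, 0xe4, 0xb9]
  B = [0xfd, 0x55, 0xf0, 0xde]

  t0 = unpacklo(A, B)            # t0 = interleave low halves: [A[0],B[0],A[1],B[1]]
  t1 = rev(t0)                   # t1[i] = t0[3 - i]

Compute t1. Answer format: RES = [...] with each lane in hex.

RES = [ 0x55  0x35  0xfd  0xcd ]

→ t0 |cd|fd|35|55|
→ t1 |55|35|fd|cd|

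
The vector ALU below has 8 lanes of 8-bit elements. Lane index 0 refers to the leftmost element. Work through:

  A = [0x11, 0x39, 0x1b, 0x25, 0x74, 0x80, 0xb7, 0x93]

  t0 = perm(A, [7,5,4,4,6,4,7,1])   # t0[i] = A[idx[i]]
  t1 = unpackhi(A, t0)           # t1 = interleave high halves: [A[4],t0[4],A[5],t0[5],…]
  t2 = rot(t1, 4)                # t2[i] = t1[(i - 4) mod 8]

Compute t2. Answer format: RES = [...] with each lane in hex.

RES = [ 0xb7  0x93  0x93  0x39  0x74  0xb7  0x80  0x74 ]

t0 = [0x93, 0x80, 0x74, 0x74, 0xb7, 0x74, 0x93, 0x39]
t1 = [0x74, 0xb7, 0x80, 0x74, 0xb7, 0x93, 0x93, 0x39]
t2 = [0xb7, 0x93, 0x93, 0x39, 0x74, 0xb7, 0x80, 0x74]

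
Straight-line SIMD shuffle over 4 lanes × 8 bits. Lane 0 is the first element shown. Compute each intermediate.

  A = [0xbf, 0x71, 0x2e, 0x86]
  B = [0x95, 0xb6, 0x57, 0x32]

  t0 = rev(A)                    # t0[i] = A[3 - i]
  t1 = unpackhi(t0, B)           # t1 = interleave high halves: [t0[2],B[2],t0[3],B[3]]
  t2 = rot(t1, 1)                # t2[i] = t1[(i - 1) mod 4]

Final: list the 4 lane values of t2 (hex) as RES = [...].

→ t0 |86|2e|71|bf|
→ t1 |71|57|bf|32|
→ t2 |32|71|57|bf|

RES = [0x32, 0x71, 0x57, 0xbf]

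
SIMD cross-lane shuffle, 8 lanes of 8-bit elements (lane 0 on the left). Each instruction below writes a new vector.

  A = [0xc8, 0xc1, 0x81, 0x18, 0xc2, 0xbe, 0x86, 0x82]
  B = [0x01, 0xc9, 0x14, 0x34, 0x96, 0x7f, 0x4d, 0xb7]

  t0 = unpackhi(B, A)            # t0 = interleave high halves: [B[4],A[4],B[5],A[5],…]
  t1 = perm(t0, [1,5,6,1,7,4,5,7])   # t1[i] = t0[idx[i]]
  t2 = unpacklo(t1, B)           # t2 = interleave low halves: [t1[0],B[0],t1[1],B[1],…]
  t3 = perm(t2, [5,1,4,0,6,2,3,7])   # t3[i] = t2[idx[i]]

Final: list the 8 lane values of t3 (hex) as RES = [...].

→ t0 |96|c2|7f|be|4d|86|b7|82|
→ t1 |c2|86|b7|c2|82|4d|86|82|
→ t2 |c2|01|86|c9|b7|14|c2|34|
→ t3 |14|01|b7|c2|c2|86|c9|34|

RES = [0x14, 0x01, 0xb7, 0xc2, 0xc2, 0x86, 0xc9, 0x34]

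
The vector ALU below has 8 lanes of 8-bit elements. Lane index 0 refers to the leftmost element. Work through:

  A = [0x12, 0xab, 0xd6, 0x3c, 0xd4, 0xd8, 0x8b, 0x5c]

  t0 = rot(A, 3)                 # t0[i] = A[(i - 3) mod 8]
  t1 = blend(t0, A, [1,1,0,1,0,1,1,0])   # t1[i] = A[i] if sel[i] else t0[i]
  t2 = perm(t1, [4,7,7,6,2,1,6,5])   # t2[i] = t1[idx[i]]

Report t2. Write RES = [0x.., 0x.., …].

t0 = [0xd8, 0x8b, 0x5c, 0x12, 0xab, 0xd6, 0x3c, 0xd4]
t1 = [0x12, 0xab, 0x5c, 0x3c, 0xab, 0xd8, 0x8b, 0xd4]
t2 = [0xab, 0xd4, 0xd4, 0x8b, 0x5c, 0xab, 0x8b, 0xd8]

RES = [ 0xab  0xd4  0xd4  0x8b  0x5c  0xab  0x8b  0xd8 ]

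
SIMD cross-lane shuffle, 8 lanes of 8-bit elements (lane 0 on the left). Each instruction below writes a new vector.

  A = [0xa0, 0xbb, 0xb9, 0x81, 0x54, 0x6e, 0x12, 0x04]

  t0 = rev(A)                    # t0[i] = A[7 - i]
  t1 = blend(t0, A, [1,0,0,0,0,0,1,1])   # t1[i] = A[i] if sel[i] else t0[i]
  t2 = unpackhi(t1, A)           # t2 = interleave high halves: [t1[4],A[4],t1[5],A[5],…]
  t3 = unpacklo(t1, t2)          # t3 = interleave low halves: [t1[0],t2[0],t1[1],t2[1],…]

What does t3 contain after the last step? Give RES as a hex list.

  t0: 04 12 6e 54 81 b9 bb a0
  t1: a0 12 6e 54 81 b9 12 04
  t2: 81 54 b9 6e 12 12 04 04
  t3: a0 81 12 54 6e b9 54 6e

RES = [ 0xa0  0x81  0x12  0x54  0x6e  0xb9  0x54  0x6e ]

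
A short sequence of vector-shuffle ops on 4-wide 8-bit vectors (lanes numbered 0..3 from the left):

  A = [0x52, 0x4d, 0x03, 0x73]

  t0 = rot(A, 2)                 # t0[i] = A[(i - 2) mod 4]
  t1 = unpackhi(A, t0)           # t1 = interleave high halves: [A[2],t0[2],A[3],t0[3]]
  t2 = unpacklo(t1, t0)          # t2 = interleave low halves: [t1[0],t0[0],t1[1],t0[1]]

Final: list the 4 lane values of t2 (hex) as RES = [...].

RES = [0x03, 0x03, 0x52, 0x73]

t0 = [0x03, 0x73, 0x52, 0x4d]
t1 = [0x03, 0x52, 0x73, 0x4d]
t2 = [0x03, 0x03, 0x52, 0x73]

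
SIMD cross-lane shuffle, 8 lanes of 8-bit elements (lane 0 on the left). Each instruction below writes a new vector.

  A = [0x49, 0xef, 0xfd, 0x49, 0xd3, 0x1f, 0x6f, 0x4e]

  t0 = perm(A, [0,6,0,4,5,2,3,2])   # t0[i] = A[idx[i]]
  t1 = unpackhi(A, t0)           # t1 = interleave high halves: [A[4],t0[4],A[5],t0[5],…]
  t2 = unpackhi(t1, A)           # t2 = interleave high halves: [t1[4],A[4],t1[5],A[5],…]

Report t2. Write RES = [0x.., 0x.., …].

→ t0 |49|6f|49|d3|1f|fd|49|fd|
→ t1 |d3|1f|1f|fd|6f|49|4e|fd|
→ t2 |6f|d3|49|1f|4e|6f|fd|4e|

RES = [ 0x6f  0xd3  0x49  0x1f  0x4e  0x6f  0xfd  0x4e ]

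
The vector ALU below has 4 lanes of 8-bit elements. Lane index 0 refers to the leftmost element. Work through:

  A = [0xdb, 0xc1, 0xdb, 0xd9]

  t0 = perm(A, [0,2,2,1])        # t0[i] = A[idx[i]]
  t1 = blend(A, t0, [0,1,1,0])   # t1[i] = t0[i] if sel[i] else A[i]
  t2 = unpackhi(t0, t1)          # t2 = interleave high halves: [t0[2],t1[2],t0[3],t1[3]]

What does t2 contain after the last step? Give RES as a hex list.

RES = [ 0xdb  0xdb  0xc1  0xd9 ]

→ t0 |db|db|db|c1|
→ t1 |db|db|db|d9|
→ t2 |db|db|c1|d9|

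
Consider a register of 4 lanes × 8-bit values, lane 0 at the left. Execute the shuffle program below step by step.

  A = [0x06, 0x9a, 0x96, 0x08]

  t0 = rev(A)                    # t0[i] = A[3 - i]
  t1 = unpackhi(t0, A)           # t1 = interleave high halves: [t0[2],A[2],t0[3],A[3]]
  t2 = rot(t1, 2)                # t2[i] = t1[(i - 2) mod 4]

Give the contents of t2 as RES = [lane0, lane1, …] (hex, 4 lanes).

RES = [ 0x06  0x08  0x9a  0x96 ]

→ t0 |08|96|9a|06|
→ t1 |9a|96|06|08|
→ t2 |06|08|9a|96|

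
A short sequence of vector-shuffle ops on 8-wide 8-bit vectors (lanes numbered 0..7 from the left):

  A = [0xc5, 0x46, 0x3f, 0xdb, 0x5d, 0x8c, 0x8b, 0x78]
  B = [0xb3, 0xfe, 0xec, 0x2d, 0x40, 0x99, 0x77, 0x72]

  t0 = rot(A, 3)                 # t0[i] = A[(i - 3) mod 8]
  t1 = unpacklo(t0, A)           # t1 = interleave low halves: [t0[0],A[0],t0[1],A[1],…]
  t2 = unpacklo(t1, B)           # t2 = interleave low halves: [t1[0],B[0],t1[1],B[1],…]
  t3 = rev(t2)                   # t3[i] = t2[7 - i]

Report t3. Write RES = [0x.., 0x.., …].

→ t0 |8c|8b|78|c5|46|3f|db|5d|
→ t1 |8c|c5|8b|46|78|3f|c5|db|
→ t2 |8c|b3|c5|fe|8b|ec|46|2d|
→ t3 |2d|46|ec|8b|fe|c5|b3|8c|

RES = [ 0x2d  0x46  0xec  0x8b  0xfe  0xc5  0xb3  0x8c ]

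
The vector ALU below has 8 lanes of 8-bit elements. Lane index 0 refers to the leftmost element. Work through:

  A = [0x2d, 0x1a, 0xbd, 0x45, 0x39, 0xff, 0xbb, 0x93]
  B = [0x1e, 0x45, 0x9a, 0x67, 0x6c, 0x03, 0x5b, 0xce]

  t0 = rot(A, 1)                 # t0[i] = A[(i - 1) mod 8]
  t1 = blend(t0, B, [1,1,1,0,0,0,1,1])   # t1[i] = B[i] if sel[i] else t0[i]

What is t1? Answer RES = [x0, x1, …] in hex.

t0 = [0x93, 0x2d, 0x1a, 0xbd, 0x45, 0x39, 0xff, 0xbb]
t1 = [0x1e, 0x45, 0x9a, 0xbd, 0x45, 0x39, 0x5b, 0xce]

RES = [ 0x1e  0x45  0x9a  0xbd  0x45  0x39  0x5b  0xce ]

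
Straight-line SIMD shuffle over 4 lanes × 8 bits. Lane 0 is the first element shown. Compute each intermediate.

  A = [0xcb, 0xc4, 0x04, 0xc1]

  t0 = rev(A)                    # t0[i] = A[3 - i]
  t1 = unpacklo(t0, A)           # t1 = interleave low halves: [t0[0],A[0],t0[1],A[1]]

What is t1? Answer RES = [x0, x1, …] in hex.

  t0: c1 04 c4 cb
  t1: c1 cb 04 c4

RES = [0xc1, 0xcb, 0x04, 0xc4]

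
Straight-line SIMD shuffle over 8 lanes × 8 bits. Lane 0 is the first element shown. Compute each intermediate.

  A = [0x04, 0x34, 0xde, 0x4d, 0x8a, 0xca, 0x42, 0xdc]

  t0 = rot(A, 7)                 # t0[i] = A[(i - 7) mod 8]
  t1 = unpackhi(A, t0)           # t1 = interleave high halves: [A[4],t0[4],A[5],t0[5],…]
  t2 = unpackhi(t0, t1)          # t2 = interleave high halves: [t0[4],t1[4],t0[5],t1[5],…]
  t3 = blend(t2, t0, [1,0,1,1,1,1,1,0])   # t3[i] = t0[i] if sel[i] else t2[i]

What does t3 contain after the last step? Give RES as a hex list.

t0 = [0x34, 0xde, 0x4d, 0x8a, 0xca, 0x42, 0xdc, 0x04]
t1 = [0x8a, 0xca, 0xca, 0x42, 0x42, 0xdc, 0xdc, 0x04]
t2 = [0xca, 0x42, 0x42, 0xdc, 0xdc, 0xdc, 0x04, 0x04]
t3 = [0x34, 0x42, 0x4d, 0x8a, 0xca, 0x42, 0xdc, 0x04]

RES = [0x34, 0x42, 0x4d, 0x8a, 0xca, 0x42, 0xdc, 0x04]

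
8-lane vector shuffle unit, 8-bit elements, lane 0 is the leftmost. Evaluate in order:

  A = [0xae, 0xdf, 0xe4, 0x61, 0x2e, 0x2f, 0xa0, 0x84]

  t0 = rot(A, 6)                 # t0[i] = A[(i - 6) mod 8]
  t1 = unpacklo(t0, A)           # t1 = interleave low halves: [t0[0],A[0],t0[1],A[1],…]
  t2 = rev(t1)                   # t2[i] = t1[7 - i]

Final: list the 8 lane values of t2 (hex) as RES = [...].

RES = [ 0x61  0x2f  0xe4  0x2e  0xdf  0x61  0xae  0xe4 ]

→ t0 |e4|61|2e|2f|a0|84|ae|df|
→ t1 |e4|ae|61|df|2e|e4|2f|61|
→ t2 |61|2f|e4|2e|df|61|ae|e4|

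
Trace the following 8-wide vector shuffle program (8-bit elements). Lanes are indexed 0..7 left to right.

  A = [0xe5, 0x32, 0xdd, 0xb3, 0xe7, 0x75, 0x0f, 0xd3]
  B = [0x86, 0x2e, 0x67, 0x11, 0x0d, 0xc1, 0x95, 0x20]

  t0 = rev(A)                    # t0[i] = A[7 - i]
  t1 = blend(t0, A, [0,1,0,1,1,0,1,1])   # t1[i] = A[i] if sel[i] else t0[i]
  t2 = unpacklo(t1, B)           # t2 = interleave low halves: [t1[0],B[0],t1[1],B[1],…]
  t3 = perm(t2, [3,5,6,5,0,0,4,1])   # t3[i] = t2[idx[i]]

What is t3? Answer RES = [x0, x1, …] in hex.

→ t0 |d3|0f|75|e7|b3|dd|32|e5|
→ t1 |d3|32|75|b3|e7|dd|0f|d3|
→ t2 |d3|86|32|2e|75|67|b3|11|
→ t3 |2e|67|b3|67|d3|d3|75|86|

RES = [ 0x2e  0x67  0xb3  0x67  0xd3  0xd3  0x75  0x86 ]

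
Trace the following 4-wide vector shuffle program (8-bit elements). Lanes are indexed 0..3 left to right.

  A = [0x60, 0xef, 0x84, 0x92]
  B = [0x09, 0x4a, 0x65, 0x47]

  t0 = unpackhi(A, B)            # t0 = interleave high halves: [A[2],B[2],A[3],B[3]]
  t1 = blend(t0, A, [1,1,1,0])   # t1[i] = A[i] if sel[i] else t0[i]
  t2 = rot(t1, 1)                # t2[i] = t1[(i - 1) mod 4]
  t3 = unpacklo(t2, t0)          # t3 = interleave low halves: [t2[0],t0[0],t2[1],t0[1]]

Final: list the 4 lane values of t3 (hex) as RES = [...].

  t0: 84 65 92 47
  t1: 60 ef 84 47
  t2: 47 60 ef 84
  t3: 47 84 60 65

RES = [ 0x47  0x84  0x60  0x65 ]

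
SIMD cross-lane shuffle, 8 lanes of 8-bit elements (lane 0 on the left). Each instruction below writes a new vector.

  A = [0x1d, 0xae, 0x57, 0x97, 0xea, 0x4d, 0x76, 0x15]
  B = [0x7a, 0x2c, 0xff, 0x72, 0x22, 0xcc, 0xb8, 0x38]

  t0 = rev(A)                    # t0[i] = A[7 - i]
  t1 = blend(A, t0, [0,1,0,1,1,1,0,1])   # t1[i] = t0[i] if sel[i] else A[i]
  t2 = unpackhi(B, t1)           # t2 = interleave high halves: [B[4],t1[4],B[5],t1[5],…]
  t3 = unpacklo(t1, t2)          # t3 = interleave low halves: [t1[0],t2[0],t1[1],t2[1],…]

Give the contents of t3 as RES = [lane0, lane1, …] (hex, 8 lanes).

RES = [ 0x1d  0x22  0x76  0x97  0x57  0xcc  0xea  0x57 ]

t0 = [0x15, 0x76, 0x4d, 0xea, 0x97, 0x57, 0xae, 0x1d]
t1 = [0x1d, 0x76, 0x57, 0xea, 0x97, 0x57, 0x76, 0x1d]
t2 = [0x22, 0x97, 0xcc, 0x57, 0xb8, 0x76, 0x38, 0x1d]
t3 = [0x1d, 0x22, 0x76, 0x97, 0x57, 0xcc, 0xea, 0x57]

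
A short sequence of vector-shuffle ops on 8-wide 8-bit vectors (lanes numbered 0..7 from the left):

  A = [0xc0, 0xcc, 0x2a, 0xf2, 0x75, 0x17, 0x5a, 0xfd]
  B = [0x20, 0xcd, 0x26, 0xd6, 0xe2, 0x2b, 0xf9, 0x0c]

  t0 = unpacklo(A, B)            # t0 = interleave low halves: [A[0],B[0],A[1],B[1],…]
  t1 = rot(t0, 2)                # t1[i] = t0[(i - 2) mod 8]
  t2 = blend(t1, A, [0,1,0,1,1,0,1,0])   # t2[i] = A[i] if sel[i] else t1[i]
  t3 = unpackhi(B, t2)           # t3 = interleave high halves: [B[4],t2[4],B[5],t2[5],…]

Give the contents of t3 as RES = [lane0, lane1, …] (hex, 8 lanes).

RES = [ 0xe2  0x75  0x2b  0xcd  0xf9  0x5a  0x0c  0x26 ]

→ t0 |c0|20|cc|cd|2a|26|f2|d6|
→ t1 |f2|d6|c0|20|cc|cd|2a|26|
→ t2 |f2|cc|c0|f2|75|cd|5a|26|
→ t3 |e2|75|2b|cd|f9|5a|0c|26|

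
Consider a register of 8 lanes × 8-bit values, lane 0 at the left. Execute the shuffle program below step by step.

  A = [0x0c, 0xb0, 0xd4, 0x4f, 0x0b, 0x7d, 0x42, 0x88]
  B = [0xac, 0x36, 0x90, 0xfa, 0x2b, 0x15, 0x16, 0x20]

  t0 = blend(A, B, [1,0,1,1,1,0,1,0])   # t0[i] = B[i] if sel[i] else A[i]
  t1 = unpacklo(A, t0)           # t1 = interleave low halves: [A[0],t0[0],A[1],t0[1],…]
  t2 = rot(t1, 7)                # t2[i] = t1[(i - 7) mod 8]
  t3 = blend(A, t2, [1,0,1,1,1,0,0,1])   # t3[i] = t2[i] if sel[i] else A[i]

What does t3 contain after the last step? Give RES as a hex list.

RES = [0xac, 0xb0, 0xb0, 0xd4, 0x90, 0x7d, 0x42, 0x0c]

→ t0 |ac|b0|90|fa|2b|7d|16|88|
→ t1 |0c|ac|b0|b0|d4|90|4f|fa|
→ t2 |ac|b0|b0|d4|90|4f|fa|0c|
→ t3 |ac|b0|b0|d4|90|7d|42|0c|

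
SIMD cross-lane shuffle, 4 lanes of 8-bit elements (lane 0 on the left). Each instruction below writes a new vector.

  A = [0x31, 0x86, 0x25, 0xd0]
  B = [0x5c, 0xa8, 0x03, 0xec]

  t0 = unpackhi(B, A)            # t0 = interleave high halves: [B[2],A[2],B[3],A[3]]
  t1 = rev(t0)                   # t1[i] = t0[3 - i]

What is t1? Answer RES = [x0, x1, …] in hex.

RES = [ 0xd0  0xec  0x25  0x03 ]

→ t0 |03|25|ec|d0|
→ t1 |d0|ec|25|03|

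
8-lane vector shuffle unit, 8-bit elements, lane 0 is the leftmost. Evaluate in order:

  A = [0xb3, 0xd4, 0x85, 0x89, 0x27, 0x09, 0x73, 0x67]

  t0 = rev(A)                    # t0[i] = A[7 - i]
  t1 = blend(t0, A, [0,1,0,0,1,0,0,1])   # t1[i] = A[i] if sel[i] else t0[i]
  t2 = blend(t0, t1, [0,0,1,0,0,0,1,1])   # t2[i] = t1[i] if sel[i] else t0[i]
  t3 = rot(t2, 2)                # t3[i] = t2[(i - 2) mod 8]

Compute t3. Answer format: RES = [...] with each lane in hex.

t0 = [0x67, 0x73, 0x09, 0x27, 0x89, 0x85, 0xd4, 0xb3]
t1 = [0x67, 0xd4, 0x09, 0x27, 0x27, 0x85, 0xd4, 0x67]
t2 = [0x67, 0x73, 0x09, 0x27, 0x89, 0x85, 0xd4, 0x67]
t3 = [0xd4, 0x67, 0x67, 0x73, 0x09, 0x27, 0x89, 0x85]

RES = [ 0xd4  0x67  0x67  0x73  0x09  0x27  0x89  0x85 ]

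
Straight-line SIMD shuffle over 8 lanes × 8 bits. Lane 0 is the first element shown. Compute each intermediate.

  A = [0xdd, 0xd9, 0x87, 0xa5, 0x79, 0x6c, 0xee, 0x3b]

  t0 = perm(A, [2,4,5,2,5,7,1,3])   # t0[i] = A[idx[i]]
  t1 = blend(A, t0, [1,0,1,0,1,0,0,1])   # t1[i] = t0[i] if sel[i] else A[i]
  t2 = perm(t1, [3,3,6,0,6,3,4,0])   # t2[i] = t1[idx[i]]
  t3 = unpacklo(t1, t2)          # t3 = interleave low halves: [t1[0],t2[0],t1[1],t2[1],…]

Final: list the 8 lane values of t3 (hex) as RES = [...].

→ t0 |87|79|6c|87|6c|3b|d9|a5|
→ t1 |87|d9|6c|a5|6c|6c|ee|a5|
→ t2 |a5|a5|ee|87|ee|a5|6c|87|
→ t3 |87|a5|d9|a5|6c|ee|a5|87|

RES = [0x87, 0xa5, 0xd9, 0xa5, 0x6c, 0xee, 0xa5, 0x87]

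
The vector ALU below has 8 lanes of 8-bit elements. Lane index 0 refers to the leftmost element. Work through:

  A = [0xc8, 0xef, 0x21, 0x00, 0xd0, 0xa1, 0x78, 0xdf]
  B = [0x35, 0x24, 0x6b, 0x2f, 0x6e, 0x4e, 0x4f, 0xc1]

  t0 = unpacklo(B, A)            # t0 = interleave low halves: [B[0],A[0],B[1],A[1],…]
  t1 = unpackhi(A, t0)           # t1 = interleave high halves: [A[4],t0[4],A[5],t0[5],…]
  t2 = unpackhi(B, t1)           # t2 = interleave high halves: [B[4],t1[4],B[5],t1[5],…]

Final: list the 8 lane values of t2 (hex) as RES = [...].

  t0: 35 c8 24 ef 6b 21 2f 00
  t1: d0 6b a1 21 78 2f df 00
  t2: 6e 78 4e 2f 4f df c1 00

RES = [0x6e, 0x78, 0x4e, 0x2f, 0x4f, 0xdf, 0xc1, 0x00]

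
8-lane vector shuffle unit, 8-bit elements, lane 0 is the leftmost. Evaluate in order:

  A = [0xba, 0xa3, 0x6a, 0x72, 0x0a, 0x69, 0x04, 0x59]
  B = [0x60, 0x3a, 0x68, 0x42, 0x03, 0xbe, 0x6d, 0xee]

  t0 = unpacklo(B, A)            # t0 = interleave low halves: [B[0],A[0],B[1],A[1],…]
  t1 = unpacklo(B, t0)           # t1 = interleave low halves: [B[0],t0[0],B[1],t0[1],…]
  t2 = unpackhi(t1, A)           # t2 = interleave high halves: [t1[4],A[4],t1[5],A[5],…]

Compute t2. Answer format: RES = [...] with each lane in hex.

RES = [ 0x68  0x0a  0x3a  0x69  0x42  0x04  0xa3  0x59 ]

t0 = [0x60, 0xba, 0x3a, 0xa3, 0x68, 0x6a, 0x42, 0x72]
t1 = [0x60, 0x60, 0x3a, 0xba, 0x68, 0x3a, 0x42, 0xa3]
t2 = [0x68, 0x0a, 0x3a, 0x69, 0x42, 0x04, 0xa3, 0x59]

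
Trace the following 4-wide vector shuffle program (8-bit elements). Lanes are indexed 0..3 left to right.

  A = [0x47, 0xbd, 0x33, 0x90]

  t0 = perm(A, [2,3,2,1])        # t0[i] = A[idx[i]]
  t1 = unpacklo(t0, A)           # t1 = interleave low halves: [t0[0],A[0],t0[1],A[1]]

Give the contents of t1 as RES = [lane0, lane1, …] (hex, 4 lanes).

t0 = [0x33, 0x90, 0x33, 0xbd]
t1 = [0x33, 0x47, 0x90, 0xbd]

RES = [ 0x33  0x47  0x90  0xbd ]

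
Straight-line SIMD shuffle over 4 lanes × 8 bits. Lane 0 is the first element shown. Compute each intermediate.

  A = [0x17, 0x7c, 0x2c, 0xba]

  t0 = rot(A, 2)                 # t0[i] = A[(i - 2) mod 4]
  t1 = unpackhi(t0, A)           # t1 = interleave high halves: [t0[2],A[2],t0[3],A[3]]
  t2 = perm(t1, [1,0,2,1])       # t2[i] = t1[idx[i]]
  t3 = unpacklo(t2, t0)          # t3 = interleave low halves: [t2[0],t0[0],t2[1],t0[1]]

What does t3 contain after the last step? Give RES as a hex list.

→ t0 |2c|ba|17|7c|
→ t1 |17|2c|7c|ba|
→ t2 |2c|17|7c|2c|
→ t3 |2c|2c|17|ba|

RES = [0x2c, 0x2c, 0x17, 0xba]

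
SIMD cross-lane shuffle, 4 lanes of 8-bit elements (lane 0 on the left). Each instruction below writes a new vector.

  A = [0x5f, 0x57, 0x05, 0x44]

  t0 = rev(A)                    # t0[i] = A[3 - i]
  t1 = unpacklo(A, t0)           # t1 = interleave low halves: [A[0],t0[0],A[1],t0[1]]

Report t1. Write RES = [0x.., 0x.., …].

→ t0 |44|05|57|5f|
→ t1 |5f|44|57|05|

RES = [ 0x5f  0x44  0x57  0x05 ]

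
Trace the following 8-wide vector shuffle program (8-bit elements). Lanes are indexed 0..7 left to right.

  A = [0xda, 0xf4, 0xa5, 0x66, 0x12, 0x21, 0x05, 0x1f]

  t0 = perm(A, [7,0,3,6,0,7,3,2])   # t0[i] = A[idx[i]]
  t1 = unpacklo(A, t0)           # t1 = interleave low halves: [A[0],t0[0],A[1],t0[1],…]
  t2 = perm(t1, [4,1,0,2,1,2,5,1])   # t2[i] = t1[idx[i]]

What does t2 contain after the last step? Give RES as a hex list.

RES = [ 0xa5  0x1f  0xda  0xf4  0x1f  0xf4  0x66  0x1f ]

  t0: 1f da 66 05 da 1f 66 a5
  t1: da 1f f4 da a5 66 66 05
  t2: a5 1f da f4 1f f4 66 1f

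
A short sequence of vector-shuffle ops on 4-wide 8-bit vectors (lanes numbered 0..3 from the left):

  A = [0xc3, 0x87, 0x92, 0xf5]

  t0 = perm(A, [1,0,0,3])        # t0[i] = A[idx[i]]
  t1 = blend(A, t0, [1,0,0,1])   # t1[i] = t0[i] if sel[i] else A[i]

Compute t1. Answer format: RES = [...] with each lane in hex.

t0 = [0x87, 0xc3, 0xc3, 0xf5]
t1 = [0x87, 0x87, 0x92, 0xf5]

RES = [ 0x87  0x87  0x92  0xf5 ]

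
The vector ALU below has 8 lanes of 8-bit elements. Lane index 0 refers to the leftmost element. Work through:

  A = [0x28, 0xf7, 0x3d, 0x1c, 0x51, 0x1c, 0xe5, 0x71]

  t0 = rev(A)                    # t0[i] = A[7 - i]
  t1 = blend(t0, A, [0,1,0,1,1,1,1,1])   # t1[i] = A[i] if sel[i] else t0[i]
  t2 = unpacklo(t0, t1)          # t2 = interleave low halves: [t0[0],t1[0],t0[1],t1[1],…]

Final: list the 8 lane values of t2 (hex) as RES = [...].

RES = [ 0x71  0x71  0xe5  0xf7  0x1c  0x1c  0x51  0x1c ]

  t0: 71 e5 1c 51 1c 3d f7 28
  t1: 71 f7 1c 1c 51 1c e5 71
  t2: 71 71 e5 f7 1c 1c 51 1c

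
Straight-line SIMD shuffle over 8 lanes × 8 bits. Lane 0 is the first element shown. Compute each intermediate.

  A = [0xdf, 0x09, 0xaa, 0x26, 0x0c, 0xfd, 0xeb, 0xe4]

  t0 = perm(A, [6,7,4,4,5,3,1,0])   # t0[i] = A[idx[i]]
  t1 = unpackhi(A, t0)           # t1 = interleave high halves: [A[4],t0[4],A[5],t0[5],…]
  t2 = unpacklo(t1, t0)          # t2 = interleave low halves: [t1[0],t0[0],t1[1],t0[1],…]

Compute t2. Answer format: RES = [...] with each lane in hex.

RES = [ 0x0c  0xeb  0xfd  0xe4  0xfd  0x0c  0x26  0x0c ]

→ t0 |eb|e4|0c|0c|fd|26|09|df|
→ t1 |0c|fd|fd|26|eb|09|e4|df|
→ t2 |0c|eb|fd|e4|fd|0c|26|0c|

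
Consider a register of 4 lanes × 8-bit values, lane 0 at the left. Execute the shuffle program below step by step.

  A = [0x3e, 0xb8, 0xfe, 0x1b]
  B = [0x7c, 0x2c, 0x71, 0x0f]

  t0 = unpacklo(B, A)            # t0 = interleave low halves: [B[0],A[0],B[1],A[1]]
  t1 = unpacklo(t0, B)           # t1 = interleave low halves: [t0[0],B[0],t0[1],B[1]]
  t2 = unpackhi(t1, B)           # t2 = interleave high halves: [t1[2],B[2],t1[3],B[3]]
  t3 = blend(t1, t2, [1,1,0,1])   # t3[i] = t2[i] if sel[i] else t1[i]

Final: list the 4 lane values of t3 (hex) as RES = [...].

RES = [ 0x3e  0x71  0x3e  0x0f ]

→ t0 |7c|3e|2c|b8|
→ t1 |7c|7c|3e|2c|
→ t2 |3e|71|2c|0f|
→ t3 |3e|71|3e|0f|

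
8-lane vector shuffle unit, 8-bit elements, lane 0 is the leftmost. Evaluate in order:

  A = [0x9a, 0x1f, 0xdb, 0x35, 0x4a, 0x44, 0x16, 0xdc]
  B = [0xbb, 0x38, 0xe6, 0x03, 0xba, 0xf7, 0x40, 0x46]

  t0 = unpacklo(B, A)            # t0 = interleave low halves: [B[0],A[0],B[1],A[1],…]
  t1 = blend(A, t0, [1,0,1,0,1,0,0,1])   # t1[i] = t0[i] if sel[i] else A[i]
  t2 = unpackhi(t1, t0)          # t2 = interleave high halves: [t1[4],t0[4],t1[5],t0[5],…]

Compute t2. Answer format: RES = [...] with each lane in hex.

RES = [0xe6, 0xe6, 0x44, 0xdb, 0x16, 0x03, 0x35, 0x35]

  t0: bb 9a 38 1f e6 db 03 35
  t1: bb 1f 38 35 e6 44 16 35
  t2: e6 e6 44 db 16 03 35 35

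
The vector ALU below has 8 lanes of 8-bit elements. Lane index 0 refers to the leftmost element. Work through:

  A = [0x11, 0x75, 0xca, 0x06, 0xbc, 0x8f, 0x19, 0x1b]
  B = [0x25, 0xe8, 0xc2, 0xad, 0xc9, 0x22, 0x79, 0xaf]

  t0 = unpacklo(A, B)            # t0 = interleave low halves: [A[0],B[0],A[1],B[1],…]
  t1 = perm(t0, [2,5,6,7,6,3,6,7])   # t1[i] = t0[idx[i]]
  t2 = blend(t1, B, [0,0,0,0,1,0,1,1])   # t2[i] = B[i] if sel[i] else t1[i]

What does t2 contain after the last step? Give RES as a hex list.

RES = [ 0x75  0xc2  0x06  0xad  0xc9  0xe8  0x79  0xaf ]

→ t0 |11|25|75|e8|ca|c2|06|ad|
→ t1 |75|c2|06|ad|06|e8|06|ad|
→ t2 |75|c2|06|ad|c9|e8|79|af|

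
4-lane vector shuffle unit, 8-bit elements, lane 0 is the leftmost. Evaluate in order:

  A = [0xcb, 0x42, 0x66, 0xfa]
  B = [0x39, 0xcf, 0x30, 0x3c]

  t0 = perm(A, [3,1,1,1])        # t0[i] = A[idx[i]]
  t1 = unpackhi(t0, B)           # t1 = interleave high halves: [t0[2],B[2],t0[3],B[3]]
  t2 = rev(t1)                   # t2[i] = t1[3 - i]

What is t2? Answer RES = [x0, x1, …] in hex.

RES = [0x3c, 0x42, 0x30, 0x42]

→ t0 |fa|42|42|42|
→ t1 |42|30|42|3c|
→ t2 |3c|42|30|42|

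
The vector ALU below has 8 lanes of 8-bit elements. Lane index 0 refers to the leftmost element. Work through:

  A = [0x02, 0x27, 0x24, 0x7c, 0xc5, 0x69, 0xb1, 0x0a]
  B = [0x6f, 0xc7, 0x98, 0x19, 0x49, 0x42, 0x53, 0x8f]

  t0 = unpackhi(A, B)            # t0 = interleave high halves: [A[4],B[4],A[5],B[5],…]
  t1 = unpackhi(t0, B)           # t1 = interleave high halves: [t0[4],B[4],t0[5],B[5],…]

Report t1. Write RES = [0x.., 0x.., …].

t0 = [0xc5, 0x49, 0x69, 0x42, 0xb1, 0x53, 0x0a, 0x8f]
t1 = [0xb1, 0x49, 0x53, 0x42, 0x0a, 0x53, 0x8f, 0x8f]

RES = [ 0xb1  0x49  0x53  0x42  0x0a  0x53  0x8f  0x8f ]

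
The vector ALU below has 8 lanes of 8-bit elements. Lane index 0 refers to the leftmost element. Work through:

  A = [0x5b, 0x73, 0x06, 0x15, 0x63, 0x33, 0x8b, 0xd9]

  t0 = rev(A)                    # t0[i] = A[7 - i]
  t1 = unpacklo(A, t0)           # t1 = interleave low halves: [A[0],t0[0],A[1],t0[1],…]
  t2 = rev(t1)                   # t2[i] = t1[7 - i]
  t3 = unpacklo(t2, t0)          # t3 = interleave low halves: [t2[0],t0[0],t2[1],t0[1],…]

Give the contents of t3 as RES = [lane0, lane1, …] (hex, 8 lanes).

→ t0 |d9|8b|33|63|15|06|73|5b|
→ t1 |5b|d9|73|8b|06|33|15|63|
→ t2 |63|15|33|06|8b|73|d9|5b|
→ t3 |63|d9|15|8b|33|33|06|63|

RES = [ 0x63  0xd9  0x15  0x8b  0x33  0x33  0x06  0x63 ]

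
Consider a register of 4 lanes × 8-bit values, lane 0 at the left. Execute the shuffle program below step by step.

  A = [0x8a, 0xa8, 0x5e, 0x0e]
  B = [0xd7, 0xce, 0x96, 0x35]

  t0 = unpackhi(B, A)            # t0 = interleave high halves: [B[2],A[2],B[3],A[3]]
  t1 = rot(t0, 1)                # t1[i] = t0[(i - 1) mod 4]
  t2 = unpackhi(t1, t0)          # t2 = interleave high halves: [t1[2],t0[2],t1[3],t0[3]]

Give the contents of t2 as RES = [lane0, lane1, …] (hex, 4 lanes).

t0 = [0x96, 0x5e, 0x35, 0x0e]
t1 = [0x0e, 0x96, 0x5e, 0x35]
t2 = [0x5e, 0x35, 0x35, 0x0e]

RES = [ 0x5e  0x35  0x35  0x0e ]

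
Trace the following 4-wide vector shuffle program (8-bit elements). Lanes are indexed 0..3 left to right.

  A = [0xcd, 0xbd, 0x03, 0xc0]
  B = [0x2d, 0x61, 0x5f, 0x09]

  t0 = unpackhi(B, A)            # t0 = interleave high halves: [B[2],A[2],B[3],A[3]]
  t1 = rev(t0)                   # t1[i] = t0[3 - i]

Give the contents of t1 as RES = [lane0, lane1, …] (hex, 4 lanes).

t0 = [0x5f, 0x03, 0x09, 0xc0]
t1 = [0xc0, 0x09, 0x03, 0x5f]

RES = [ 0xc0  0x09  0x03  0x5f ]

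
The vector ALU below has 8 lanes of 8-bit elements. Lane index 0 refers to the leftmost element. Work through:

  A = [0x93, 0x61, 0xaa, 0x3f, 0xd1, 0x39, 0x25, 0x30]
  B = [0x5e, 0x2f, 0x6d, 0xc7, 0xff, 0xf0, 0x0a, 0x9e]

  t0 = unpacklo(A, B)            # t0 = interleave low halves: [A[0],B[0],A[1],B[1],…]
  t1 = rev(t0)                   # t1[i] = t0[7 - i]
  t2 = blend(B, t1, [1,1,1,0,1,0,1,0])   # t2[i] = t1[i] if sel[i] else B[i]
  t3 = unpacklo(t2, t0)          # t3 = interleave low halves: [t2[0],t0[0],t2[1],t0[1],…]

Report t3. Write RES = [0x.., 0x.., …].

RES = [ 0xc7  0x93  0x3f  0x5e  0x6d  0x61  0xc7  0x2f ]

→ t0 |93|5e|61|2f|aa|6d|3f|c7|
→ t1 |c7|3f|6d|aa|2f|61|5e|93|
→ t2 |c7|3f|6d|c7|2f|f0|5e|9e|
→ t3 |c7|93|3f|5e|6d|61|c7|2f|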